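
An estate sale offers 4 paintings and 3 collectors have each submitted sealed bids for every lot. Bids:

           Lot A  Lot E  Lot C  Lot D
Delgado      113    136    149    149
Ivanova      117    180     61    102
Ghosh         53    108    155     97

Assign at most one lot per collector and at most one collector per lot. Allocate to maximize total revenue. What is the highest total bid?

Max total: $484

Treat this as an assignment problem: match each collector to one lot.
Optimal: Delgado→Lot D ($149), Ivanova→Lot E ($180), Ghosh→Lot C ($155) — total 149+180+155 = $484.
Column-greedy (each lot in turn goes to its best remaining collector) gives $408, worse by 76.
Next-best assignment: Delgado→Lot A, Ivanova→Lot E, Ghosh→Lot C = $448.
No other one-to-one assignment exceeds $484.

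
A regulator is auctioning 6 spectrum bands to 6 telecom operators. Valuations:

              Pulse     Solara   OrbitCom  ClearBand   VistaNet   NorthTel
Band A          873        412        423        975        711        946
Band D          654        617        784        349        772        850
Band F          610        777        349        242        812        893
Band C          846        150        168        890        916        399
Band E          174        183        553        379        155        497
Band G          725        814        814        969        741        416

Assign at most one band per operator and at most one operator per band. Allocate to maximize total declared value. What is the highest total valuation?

Optimal: Pulse→Band A ($873M), Solara→Band F ($777M), OrbitCom→Band E ($553M), ClearBand→Band G ($969M), VistaNet→Band C ($916M), NorthTel→Band D ($850M) — total 873+777+553+969+916+850 = $4938M.
Row-greedy (each operator in turn takes its best remaining band) gives $4670M, worse by 268.
Checked against all permutations: $4938M is optimal.

Maximum total: $4938M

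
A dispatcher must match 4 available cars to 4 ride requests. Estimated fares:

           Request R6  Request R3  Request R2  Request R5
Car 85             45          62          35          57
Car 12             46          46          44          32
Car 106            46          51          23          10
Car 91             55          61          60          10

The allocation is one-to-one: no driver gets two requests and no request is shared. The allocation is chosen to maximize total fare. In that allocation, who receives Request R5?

Car 85 receives Request R5.

Treat this as an assignment problem: match each driver to one request.
Optimal: Car 85→Request R5 ($57), Car 12→Request R6 ($46), Car 106→Request R3 ($51), Car 91→Request R2 ($60) — total 57+46+51+60 = $214.
Max-entry greedy (repeatedly take the single best remaining cell) gives $178, worse by 36.
Next-best assignment: Car 85→Request R5, Car 12→Request R3, Car 106→Request R6, Car 91→Request R2 = $209.
Car 85's own top request is Request R3 ($62), but forcing Car 85→Request R3 and reassigning the rest optimally gives only $200 — worse by 14.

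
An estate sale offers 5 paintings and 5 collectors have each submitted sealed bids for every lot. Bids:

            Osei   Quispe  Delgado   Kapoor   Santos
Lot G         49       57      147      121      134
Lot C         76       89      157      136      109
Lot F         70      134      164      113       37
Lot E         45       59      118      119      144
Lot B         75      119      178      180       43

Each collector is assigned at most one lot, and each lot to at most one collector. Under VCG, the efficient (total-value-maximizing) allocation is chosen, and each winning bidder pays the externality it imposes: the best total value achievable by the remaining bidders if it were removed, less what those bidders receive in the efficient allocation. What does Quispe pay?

Efficient allocation: Osei→Lot C ($76), Quispe→Lot F ($134), Delgado→Lot G ($147), Kapoor→Lot B ($180), Santos→Lot E ($144); total welfare W = $681.
Quispe receives Lot F at value $134, so the others get W − 134 = $547.
Without Quispe: best allocation of the remaining 4 bidders over all 5 lots is Osei→Lot C ($76), Delgado→Lot F ($164), Kapoor→Lot B ($180), Santos→Lot E ($144), total $564.
VCG payment = (others' best without Quispe) − (others' welfare with Quispe) = 564 − 547 = $17.

Quispe pays $17.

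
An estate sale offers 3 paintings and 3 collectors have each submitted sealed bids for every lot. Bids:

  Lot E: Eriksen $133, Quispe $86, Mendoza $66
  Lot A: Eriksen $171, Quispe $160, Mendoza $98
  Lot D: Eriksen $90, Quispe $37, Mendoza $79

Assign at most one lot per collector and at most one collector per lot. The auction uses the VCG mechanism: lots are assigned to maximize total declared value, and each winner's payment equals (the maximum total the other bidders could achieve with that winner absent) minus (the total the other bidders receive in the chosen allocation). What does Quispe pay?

Efficient allocation: Eriksen→Lot E ($133), Quispe→Lot A ($160), Mendoza→Lot D ($79); total welfare W = $372.
Quispe receives Lot A at value $160, so the others get W − 160 = $212.
Without Quispe: best allocation of the remaining 2 bidders over all 3 lots is Eriksen→Lot A ($171), Mendoza→Lot D ($79), total $250.
VCG payment = (others' best without Quispe) − (others' welfare with Quispe) = 250 − 212 = $38.

Quispe pays $38.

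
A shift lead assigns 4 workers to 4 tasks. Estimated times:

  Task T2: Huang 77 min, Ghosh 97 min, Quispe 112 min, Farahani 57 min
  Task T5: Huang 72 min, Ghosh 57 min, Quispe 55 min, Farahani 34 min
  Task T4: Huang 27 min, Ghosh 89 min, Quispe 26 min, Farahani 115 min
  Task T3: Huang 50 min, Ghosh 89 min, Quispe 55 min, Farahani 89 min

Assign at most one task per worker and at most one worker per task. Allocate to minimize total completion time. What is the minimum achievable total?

Minimum total: 190 min

Treat this as an assignment problem: match each worker to one task.
Optimal: Huang→Task T3 (50 min), Ghosh→Task T5 (57 min), Quispe→Task T4 (26 min), Farahani→Task T2 (57 min) — total 50+57+26+57 = 190 min.
Swapping Farahani↔Quispe (Farahani→Task T4 115 min, Quispe→Task T2 112 min) adds 144.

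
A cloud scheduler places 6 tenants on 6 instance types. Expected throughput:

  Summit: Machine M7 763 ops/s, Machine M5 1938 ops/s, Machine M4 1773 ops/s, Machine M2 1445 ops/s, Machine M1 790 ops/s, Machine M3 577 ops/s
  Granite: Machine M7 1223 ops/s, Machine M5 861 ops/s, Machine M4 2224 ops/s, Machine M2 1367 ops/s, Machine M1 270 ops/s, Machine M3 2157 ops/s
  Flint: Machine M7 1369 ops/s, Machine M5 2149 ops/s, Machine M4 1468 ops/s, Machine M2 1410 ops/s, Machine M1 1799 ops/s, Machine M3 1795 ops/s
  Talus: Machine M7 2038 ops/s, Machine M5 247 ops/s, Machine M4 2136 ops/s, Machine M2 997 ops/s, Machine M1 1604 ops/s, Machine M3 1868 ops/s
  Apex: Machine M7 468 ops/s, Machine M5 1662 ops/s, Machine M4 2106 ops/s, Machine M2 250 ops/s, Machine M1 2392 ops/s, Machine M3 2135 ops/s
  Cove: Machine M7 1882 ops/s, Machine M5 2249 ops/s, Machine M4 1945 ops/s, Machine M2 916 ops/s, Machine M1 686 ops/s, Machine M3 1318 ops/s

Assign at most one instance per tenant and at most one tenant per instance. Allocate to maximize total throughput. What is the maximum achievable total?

Max total: 12161 ops/s

Treat this as an assignment problem: match each tenant to one instance.
Optimal: Summit→Machine M2 (1445 ops/s), Granite→Machine M3 (2157 ops/s), Flint→Machine M5 (2149 ops/s), Talus→Machine M4 (2136 ops/s), Apex→Machine M1 (2392 ops/s), Cove→Machine M7 (1882 ops/s) — total 1445+2157+2149+2136+2392+1882 = 12161 ops/s.
Max-entry greedy (repeatedly take the single best remaining cell) gives 12143 ops/s, worse by 18.
Swapping Summit↔Flint (Summit→Machine M5 1938 ops/s, Flint→Machine M2 1410 ops/s) loses 246.
Checked against all permutations: 12161 ops/s is optimal.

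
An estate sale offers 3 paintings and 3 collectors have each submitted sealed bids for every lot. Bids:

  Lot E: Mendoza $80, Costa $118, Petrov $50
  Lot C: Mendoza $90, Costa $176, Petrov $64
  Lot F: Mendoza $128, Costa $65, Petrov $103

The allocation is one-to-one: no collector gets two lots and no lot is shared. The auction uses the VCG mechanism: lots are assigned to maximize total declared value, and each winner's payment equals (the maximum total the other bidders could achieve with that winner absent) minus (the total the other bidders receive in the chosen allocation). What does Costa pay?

Efficient allocation: Mendoza→Lot E ($80), Costa→Lot C ($176), Petrov→Lot F ($103); total welfare W = $359.
Costa receives Lot C at value $176, so the others get W − 176 = $183.
Without Costa: best allocation of the remaining 2 bidders over all 3 lots is Mendoza→Lot C ($90), Petrov→Lot F ($103), total $193.
VCG payment = (others' best without Costa) − (others' welfare with Costa) = 193 − 183 = $10.

Costa pays $10.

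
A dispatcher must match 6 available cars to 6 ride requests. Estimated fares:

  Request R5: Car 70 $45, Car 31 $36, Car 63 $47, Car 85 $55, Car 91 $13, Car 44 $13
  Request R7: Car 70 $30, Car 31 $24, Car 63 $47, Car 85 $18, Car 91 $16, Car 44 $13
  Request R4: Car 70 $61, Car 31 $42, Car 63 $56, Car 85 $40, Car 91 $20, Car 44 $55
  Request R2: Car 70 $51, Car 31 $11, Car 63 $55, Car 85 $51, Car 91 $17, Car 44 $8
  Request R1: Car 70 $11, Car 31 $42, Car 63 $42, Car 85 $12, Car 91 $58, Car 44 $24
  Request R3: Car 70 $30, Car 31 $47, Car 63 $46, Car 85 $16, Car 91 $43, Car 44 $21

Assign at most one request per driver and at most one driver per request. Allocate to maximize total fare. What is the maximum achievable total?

Max total: $313

Optimal: Car 70→Request R2 ($51), Car 31→Request R3 ($47), Car 63→Request R7 ($47), Car 85→Request R5 ($55), Car 91→Request R1 ($58), Car 44→Request R4 ($55) — total 51+47+47+55+58+55 = $313.
Column-greedy (each request in turn goes to its best remaining driver) gives $243, worse by 70.
Next-best assignment: Car 70→Request R5, Car 31→Request R3, Car 63→Request R7, Car 85→Request R2, Car 91→Request R1, Car 44→Request R4 = $303.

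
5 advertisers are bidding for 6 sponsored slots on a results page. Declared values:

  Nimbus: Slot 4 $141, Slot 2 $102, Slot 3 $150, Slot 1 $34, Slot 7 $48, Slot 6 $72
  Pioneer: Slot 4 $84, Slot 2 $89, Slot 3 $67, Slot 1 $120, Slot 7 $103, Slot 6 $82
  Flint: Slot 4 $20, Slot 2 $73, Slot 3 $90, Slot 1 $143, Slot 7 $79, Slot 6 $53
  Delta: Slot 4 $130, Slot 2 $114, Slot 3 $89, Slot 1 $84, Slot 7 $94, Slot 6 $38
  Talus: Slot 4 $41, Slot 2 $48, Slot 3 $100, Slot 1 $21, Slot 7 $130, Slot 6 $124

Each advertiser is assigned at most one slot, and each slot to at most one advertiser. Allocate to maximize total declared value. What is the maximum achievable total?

Max total: $650

Optimal: Nimbus→Slot 3 ($150), Pioneer→Slot 7 ($103), Flint→Slot 1 ($143), Delta→Slot 4 ($130), Talus→Slot 6 ($124) — total 150+103+143+130+124 = $650.
Max-entry greedy (repeatedly take the single best remaining cell) gives $642, worse by 8.
Next-best assignment: Nimbus→Slot 3, Pioneer→Slot 2, Flint→Slot 1, Delta→Slot 4, Talus→Slot 7 = $642.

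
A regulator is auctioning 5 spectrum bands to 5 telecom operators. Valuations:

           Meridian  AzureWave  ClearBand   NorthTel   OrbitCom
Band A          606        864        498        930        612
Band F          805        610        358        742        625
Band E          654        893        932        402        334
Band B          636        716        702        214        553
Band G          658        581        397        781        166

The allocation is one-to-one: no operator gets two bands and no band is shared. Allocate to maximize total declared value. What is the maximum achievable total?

Maximum total: $3935M

Treat this as an assignment problem: match each operator to one band.
Optimal: Meridian→Band F ($805M), AzureWave→Band A ($864M), ClearBand→Band E ($932M), NorthTel→Band G ($781M), OrbitCom→Band B ($553M) — total 805+864+932+781+553 = $3935M.
Column-greedy (each band in turn goes to its best remaining operator) gives $3549M, worse by 386.
Swapping NorthTel↔OrbitCom (NorthTel→Band B $214M, OrbitCom→Band G $166M) loses 954.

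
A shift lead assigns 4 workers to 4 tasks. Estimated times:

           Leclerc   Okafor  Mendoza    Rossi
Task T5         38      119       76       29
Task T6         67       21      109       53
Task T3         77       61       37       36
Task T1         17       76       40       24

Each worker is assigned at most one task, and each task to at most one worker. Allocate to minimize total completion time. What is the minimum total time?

Minimum total: 104 min

Optimal: Leclerc→Task T1 (17 min), Okafor→Task T6 (21 min), Mendoza→Task T3 (37 min), Rossi→Task T5 (29 min) — total 17+21+37+29 = 104 min.
Next-best assignment: Leclerc→Task T5, Okafor→Task T6, Mendoza→Task T3, Rossi→Task T1 = 120 min.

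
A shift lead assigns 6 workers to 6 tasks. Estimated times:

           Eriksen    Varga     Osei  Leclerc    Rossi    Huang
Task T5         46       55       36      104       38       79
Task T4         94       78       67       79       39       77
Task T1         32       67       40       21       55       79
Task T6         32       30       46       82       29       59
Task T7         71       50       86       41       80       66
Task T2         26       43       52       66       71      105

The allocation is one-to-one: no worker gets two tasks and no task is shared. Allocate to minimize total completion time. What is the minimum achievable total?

Min total: 218 min

Optimal: Eriksen→Task T2 (26 min), Varga→Task T6 (30 min), Osei→Task T5 (36 min), Leclerc→Task T1 (21 min), Rossi→Task T4 (39 min), Huang→Task T7 (66 min) — total 26+30+36+21+39+66 = 218 min.
Swapping Varga↔Osei (Varga→Task T5 55 min, Osei→Task T6 46 min) adds 35.
Every other assignment is strictly worse.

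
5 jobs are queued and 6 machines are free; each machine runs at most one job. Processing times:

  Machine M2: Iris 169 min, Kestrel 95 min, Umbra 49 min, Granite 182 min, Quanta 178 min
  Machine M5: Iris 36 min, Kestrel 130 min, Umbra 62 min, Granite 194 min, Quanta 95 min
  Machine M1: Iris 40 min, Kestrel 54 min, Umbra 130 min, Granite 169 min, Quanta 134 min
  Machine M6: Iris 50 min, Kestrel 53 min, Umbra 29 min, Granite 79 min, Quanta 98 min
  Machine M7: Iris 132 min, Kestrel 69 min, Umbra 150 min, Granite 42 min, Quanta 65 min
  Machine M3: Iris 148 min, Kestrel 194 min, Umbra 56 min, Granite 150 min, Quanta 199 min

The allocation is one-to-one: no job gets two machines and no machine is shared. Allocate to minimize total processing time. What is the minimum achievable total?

This is a one-to-one assignment (minimum-cost bipartite matching).
Optimal: Iris→Machine M5 (36 min), Kestrel→Machine M1 (54 min), Umbra→Machine M2 (49 min), Granite→Machine M7 (42 min), Quanta→Machine M6 (98 min) — total 36+54+49+42+98 = 279 min.
Min-entry greedy (repeatedly take the single cheapest remaining cell) gives 339 min, worse by 60.
Checked against all permutations: 279 min is optimal.

Min total: 279 min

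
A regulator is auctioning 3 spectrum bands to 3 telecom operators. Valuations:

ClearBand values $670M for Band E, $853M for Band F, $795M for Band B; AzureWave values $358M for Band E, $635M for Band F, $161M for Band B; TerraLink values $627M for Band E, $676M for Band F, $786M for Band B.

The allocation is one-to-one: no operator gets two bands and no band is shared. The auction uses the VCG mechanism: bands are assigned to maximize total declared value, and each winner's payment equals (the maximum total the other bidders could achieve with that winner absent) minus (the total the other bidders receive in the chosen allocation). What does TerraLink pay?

Efficient allocation: ClearBand→Band E ($670M), AzureWave→Band F ($635M), TerraLink→Band B ($786M); total welfare W = $2091M.
TerraLink receives Band B at value $786M, so the others get W − 786 = $1305M.
Without TerraLink: best allocation of the remaining 2 bidders over all 3 bands is ClearBand→Band B ($795M), AzureWave→Band F ($635M), total $1430M.
VCG payment = (others' best without TerraLink) − (others' welfare with TerraLink) = 1430 − 1305 = $125M.

TerraLink pays $125M.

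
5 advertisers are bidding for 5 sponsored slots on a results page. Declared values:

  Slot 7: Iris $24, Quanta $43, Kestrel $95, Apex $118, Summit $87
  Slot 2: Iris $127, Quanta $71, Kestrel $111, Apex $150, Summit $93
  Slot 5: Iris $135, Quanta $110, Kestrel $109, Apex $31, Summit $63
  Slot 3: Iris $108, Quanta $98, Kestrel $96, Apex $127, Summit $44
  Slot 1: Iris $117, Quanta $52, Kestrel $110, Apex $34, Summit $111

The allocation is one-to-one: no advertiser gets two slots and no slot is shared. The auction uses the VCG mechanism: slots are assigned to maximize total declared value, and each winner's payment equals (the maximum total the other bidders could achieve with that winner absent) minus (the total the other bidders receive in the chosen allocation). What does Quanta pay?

Efficient allocation: Iris→Slot 5 ($135), Quanta→Slot 3 ($98), Kestrel→Slot 7 ($95), Apex→Slot 2 ($150), Summit→Slot 1 ($111); total welfare W = $589.
Quanta receives Slot 3 at value $98, so the others get W − 98 = $491.
Without Quanta: best allocation of the remaining 4 bidders over all 5 slots is Iris→Slot 5 ($135), Kestrel→Slot 3 ($96), Apex→Slot 2 ($150), Summit→Slot 1 ($111), total $492.
VCG payment = (others' best without Quanta) − (others' welfare with Quanta) = 492 − 491 = $1.

Quanta pays $1.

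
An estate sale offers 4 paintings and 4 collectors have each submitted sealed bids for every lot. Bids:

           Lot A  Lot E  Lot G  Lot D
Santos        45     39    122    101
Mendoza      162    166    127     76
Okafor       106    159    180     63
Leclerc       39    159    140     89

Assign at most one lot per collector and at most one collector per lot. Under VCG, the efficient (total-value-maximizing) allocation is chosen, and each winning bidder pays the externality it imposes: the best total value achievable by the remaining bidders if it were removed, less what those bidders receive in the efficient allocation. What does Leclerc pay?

Efficient allocation: Santos→Lot D ($101), Mendoza→Lot A ($162), Okafor→Lot G ($180), Leclerc→Lot E ($159); total welfare W = $602.
Leclerc receives Lot E at value $159, so the others get W − 159 = $443.
Without Leclerc: best allocation of the remaining 3 bidders over all 4 lots is Santos→Lot D ($101), Mendoza→Lot E ($166), Okafor→Lot G ($180), total $447.
VCG payment = (others' best without Leclerc) − (others' welfare with Leclerc) = 447 − 443 = $4.

Leclerc pays $4.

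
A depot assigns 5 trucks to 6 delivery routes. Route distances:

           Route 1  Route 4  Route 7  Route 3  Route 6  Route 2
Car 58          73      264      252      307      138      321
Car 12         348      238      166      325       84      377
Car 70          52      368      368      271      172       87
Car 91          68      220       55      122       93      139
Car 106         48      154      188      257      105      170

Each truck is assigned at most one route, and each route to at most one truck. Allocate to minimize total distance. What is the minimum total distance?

Min total: 453 km

Optimal: Car 58→Route 1 (73 km), Car 12→Route 6 (84 km), Car 70→Route 2 (87 km), Car 91→Route 7 (55 km), Car 106→Route 4 (154 km) — total 73+84+87+55+154 = 453 km.
Min-entry greedy (repeatedly take the single cheapest remaining cell) gives 538 km, worse by 85.
Next-best assignment: Car 58→Route 1, Car 12→Route 6, Car 70→Route 2, Car 91→Route 3, Car 106→Route 4 = 520 km.
No other one-to-one assignment undercuts 453 km.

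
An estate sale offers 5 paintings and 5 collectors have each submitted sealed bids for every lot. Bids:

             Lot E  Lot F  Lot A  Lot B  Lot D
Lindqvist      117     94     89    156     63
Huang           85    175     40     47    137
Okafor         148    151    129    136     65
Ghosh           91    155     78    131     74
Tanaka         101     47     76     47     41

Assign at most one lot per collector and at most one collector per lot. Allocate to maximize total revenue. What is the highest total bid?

This is a one-to-one assignment (maximum-weight bipartite matching).
Optimal: Lindqvist→Lot B ($156), Huang→Lot D ($137), Okafor→Lot A ($129), Ghosh→Lot F ($155), Tanaka→Lot E ($101) — total 156+137+129+155+101 = $678.
Max-entry greedy (repeatedly take the single best remaining cell) gives $598, worse by 80.
Next-best assignment: Lindqvist→Lot B, Huang→Lot D, Okafor→Lot E, Ghosh→Lot F, Tanaka→Lot A = $672.
No other one-to-one assignment exceeds $678.

Max total: $678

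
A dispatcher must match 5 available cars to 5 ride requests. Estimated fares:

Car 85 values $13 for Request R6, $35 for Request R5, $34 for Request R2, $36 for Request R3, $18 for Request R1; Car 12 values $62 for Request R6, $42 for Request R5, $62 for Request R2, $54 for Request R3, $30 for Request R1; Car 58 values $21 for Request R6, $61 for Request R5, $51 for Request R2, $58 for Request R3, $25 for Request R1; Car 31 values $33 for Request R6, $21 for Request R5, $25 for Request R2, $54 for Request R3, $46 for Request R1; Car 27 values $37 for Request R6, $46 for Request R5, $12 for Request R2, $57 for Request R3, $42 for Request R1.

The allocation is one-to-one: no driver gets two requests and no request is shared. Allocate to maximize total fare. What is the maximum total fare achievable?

Treat this as an assignment problem: match each driver to one request.
Optimal: Car 85→Request R2 ($34), Car 12→Request R6 ($62), Car 58→Request R5 ($61), Car 31→Request R1 ($46), Car 27→Request R3 ($57) — total 34+62+61+46+57 = $260.
Row-greedy (each driver in turn takes its best remaining request) gives $217, worse by 43.
Next-best assignment: Car 85→Request R2, Car 12→Request R6, Car 58→Request R5, Car 31→Request R3, Car 27→Request R1 = $253.
Every other assignment is strictly worse.

Maximum total: $260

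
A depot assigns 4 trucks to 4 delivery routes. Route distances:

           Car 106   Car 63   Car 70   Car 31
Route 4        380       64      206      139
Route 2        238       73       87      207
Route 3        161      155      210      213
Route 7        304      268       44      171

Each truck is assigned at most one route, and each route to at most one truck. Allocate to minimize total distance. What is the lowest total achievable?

Min total: 417 km

This is the linear assignment problem.
Optimal: Car 106→Route 3 (161 km), Car 63→Route 2 (73 km), Car 70→Route 7 (44 km), Car 31→Route 4 (139 km) — total 161+73+44+139 = 417 km.
Column-greedy (each route in turn goes to its cheapest remaining truck) gives 483 km, worse by 66.
Next-best assignment: Car 106→Route 3, Car 63→Route 4, Car 70→Route 7, Car 31→Route 2 = 476 km.
Checked against all permutations: 417 km is optimal.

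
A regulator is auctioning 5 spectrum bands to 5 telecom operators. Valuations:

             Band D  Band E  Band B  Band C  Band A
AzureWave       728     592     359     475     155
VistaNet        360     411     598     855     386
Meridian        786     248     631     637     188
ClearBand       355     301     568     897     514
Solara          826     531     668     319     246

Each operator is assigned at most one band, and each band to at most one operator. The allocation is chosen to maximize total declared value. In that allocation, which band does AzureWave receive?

This is a one-to-one assignment (maximum-weight bipartite matching).
Optimal: AzureWave→Band E ($592M), VistaNet→Band C ($855M), Meridian→Band B ($631M), ClearBand→Band A ($514M), Solara→Band D ($826M) — total 592+855+631+514+826 = $3418M.
Row-greedy (each operator in turn takes its best remaining band) gives $3259M, worse by 159.
Checked against all permutations: $3418M is optimal.
AzureWave's own top band is Band D ($728M), but forcing AzureWave→Band D and reassigning the rest optimally gives only $3259M — worse by 159.

AzureWave receives Band E.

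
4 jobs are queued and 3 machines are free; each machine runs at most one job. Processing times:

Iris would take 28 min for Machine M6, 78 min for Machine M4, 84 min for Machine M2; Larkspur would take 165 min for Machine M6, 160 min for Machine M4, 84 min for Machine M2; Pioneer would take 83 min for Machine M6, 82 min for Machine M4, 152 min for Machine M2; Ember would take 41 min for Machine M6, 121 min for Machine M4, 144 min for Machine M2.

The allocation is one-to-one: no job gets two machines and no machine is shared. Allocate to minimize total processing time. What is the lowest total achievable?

Minimum total: 194 min

Optimal: Iris→Machine M6 (28 min), Pioneer→Machine M4 (82 min), Larkspur→Machine M2 (84 min) — total 28+82+84 = 194 min.
Swapping Iris↔Larkspur (Iris→Machine M2 84 min, Larkspur→Machine M6 165 min) adds 137.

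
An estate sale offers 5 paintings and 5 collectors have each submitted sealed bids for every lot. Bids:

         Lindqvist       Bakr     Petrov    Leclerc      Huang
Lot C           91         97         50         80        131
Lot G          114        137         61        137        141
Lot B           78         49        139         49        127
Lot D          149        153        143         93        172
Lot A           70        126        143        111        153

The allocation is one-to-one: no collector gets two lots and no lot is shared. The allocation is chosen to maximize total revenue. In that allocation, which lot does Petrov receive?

Optimal: Lindqvist→Lot D ($149), Bakr→Lot A ($126), Petrov→Lot B ($139), Leclerc→Lot G ($137), Huang→Lot C ($131) — total 149+126+139+137+131 = $682.
Column-greedy (each lot in turn goes to its best remaining collector) gives $667, worse by 15.
No other one-to-one assignment exceeds $682.
Petrov's own top lot is Lot D ($143), but forcing Petrov→Lot D and reassigning the rest optimally gives only $624 — worse by 58.

Petrov receives Lot B.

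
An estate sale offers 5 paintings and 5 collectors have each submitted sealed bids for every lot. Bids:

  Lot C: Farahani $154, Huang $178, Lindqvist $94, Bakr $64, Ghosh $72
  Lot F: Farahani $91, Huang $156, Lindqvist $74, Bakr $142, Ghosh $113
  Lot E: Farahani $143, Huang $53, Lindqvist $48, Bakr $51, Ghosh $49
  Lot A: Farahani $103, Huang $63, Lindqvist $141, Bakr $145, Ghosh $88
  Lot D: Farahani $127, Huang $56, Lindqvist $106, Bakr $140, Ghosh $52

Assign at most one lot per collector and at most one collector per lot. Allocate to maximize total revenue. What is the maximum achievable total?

Maximum total: $715

Optimal: Farahani→Lot E ($143), Huang→Lot C ($178), Lindqvist→Lot A ($141), Bakr→Lot D ($140), Ghosh→Lot F ($113) — total 143+178+141+140+113 = $715.
Max-entry greedy (repeatedly take the single best remaining cell) gives $685, worse by 30.
Swapping Lindqvist↔Farahani (Lindqvist→Lot E $48, Farahani→Lot A $103) loses 133.
No other one-to-one assignment exceeds $715.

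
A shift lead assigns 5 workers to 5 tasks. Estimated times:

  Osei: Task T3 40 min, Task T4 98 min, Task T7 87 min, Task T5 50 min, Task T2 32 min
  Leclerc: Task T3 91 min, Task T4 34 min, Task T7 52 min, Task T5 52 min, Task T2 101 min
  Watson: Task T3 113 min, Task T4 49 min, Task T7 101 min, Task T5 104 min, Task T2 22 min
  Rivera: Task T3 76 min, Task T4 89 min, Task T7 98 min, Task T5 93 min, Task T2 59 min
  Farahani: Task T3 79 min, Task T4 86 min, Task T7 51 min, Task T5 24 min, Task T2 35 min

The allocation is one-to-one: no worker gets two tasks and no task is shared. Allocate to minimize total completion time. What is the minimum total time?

Optimal: Osei→Task T3 (40 min), Leclerc→Task T4 (34 min), Watson→Task T2 (22 min), Rivera→Task T7 (98 min), Farahani→Task T5 (24 min) — total 40+34+22+98+24 = 218 min.
Row-greedy (each worker in turn takes its cheapest remaining task) gives 267 min, worse by 49.
Swapping Farahani↔Leclerc (Farahani→Task T4 86 min, Leclerc→Task T5 52 min) adds 80.

Minimum total: 218 min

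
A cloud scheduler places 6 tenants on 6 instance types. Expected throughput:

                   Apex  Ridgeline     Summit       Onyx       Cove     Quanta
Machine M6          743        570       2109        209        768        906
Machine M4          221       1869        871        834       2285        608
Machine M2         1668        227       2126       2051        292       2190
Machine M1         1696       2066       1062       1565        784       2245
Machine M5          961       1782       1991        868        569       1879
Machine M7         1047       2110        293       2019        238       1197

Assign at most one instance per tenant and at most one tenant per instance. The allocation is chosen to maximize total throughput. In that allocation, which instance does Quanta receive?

Optimal: Apex→Machine M1 (1696 ops/s), Ridgeline→Machine M7 (2110 ops/s), Summit→Machine M6 (2109 ops/s), Onyx→Machine M2 (2051 ops/s), Cove→Machine M4 (2285 ops/s), Quanta→Machine M5 (1879 ops/s) — total 1696+2110+2109+2051+2285+1879 = 12130 ops/s.
Max-entry greedy (repeatedly take the single best remaining cell) gives 9936 ops/s, worse by 2194.
Next-best assignment: Apex→Machine M2, Ridgeline→Machine M5, Summit→Machine M6, Onyx→Machine M7, Cove→Machine M4, Quanta→Machine M1 = 12108 ops/s.
Swapping Apex↔Onyx (Apex→Machine M2 1668 ops/s, Onyx→Machine M1 1565 ops/s) loses 514.
Quanta's own top instance is Machine M1 (2245 ops/s), but forcing Quanta→Machine M1 and reassigning the rest optimally gives only 12108 ops/s — worse by 22.

Quanta receives Machine M5.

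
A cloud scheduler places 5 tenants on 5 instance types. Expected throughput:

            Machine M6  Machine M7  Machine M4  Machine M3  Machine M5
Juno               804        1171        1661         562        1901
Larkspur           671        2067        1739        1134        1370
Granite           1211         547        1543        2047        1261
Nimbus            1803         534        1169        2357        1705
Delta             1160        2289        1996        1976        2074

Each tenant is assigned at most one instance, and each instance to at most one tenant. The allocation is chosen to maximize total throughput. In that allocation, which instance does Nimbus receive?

Nimbus receives Machine M6.

This is a one-to-one assignment (maximum-weight bipartite matching).
Optimal: Juno→Machine M5 (1901 ops/s), Larkspur→Machine M7 (2067 ops/s), Granite→Machine M3 (2047 ops/s), Nimbus→Machine M6 (1803 ops/s), Delta→Machine M4 (1996 ops/s) — total 1901+2067+2047+1803+1996 = 9814 ops/s.
Max-entry greedy (repeatedly take the single best remaining cell) gives 9497 ops/s, worse by 317.
Nimbus's own top instance is Machine M3 (2357 ops/s), but forcing Nimbus→Machine M3 and reassigning the rest optimally gives only 9532 ops/s — worse by 282.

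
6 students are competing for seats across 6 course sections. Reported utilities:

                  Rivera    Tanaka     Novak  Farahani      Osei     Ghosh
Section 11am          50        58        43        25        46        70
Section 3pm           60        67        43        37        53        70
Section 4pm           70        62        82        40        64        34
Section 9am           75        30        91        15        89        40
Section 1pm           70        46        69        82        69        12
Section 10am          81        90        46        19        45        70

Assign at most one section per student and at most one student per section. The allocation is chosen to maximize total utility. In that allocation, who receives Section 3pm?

Rivera receives Section 3pm.

Optimal: Rivera→Section 3pm (60 points), Tanaka→Section 10am (90 points), Novak→Section 4pm (82 points), Farahani→Section 1pm (82 points), Osei→Section 9am (89 points), Ghosh→Section 11am (70 points) — total 60+90+82+82+89+70 = 473 points.
Next-best assignment: Rivera→Section 10am, Tanaka→Section 3pm, Novak→Section 4pm, Farahani→Section 1pm, Osei→Section 9am, Ghosh→Section 11am = 471 points.
Rivera's own top section is Section 10am (81 points), but forcing Rivera→Section 10am and reassigning the rest optimally gives only 471 points — worse by 2.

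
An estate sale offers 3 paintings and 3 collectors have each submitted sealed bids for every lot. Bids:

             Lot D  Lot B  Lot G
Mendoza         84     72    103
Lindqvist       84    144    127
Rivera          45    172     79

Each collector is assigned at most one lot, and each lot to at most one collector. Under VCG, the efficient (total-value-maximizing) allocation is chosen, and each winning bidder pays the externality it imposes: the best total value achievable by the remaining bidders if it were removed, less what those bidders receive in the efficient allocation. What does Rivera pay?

Rivera pays $36.

Efficient allocation: Mendoza→Lot D ($84), Lindqvist→Lot G ($127), Rivera→Lot B ($172); total welfare W = $383.
Rivera receives Lot B at value $172, so the others get W − 172 = $211.
Without Rivera: best allocation of the remaining 2 bidders over all 3 lots is Mendoza→Lot G ($103), Lindqvist→Lot B ($144), total $247.
VCG payment = (others' best without Rivera) − (others' welfare with Rivera) = 247 − 211 = $36.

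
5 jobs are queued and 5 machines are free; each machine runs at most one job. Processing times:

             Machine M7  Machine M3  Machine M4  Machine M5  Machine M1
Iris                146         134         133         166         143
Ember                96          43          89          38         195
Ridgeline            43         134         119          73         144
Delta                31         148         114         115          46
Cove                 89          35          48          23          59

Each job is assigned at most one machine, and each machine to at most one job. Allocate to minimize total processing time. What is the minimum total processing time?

Optimal: Iris→Machine M4 (133 min), Ember→Machine M3 (43 min), Ridgeline→Machine M7 (43 min), Delta→Machine M1 (46 min), Cove→Machine M5 (23 min) — total 133+43+43+46+23 = 288 min.
Min-entry greedy (repeatedly take the single cheapest remaining cell) gives 359 min, worse by 71.
Next-best assignment: Iris→Machine M4, Ember→Machine M5, Ridgeline→Machine M7, Delta→Machine M1, Cove→Machine M3 = 295 min.
Swapping Iris↔Ember (Iris→Machine M3 134 min, Ember→Machine M4 89 min) adds 47.
Checked against all permutations: 288 min is optimal.

Min total: 288 min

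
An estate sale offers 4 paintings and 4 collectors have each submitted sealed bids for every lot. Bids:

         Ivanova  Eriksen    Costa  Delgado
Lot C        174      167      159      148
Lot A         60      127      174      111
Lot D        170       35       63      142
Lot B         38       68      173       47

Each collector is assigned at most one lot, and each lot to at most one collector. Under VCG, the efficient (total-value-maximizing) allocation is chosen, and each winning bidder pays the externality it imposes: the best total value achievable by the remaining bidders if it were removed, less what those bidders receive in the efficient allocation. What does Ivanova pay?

Ivanova pays $32.

Efficient allocation: Ivanova→Lot D ($170), Eriksen→Lot C ($167), Costa→Lot B ($173), Delgado→Lot A ($111); total welfare W = $621.
Ivanova receives Lot D at value $170, so the others get W − 170 = $451.
Without Ivanova: best allocation of the remaining 3 bidders over all 4 lots is Eriksen→Lot C ($167), Costa→Lot A ($174), Delgado→Lot D ($142), total $483.
VCG payment = (others' best without Ivanova) − (others' welfare with Ivanova) = 483 − 451 = $32.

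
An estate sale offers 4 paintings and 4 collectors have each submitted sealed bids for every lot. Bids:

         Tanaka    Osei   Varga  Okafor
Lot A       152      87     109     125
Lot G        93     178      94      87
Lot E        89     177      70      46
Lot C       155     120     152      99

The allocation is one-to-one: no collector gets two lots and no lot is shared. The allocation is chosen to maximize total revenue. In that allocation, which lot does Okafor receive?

Treat this as an assignment problem: match each collector to one lot.
Optimal: Tanaka→Lot A ($152), Osei→Lot E ($177), Varga→Lot C ($152), Okafor→Lot G ($87) — total 152+177+152+87 = $568.
Max-entry greedy (repeatedly take the single best remaining cell) gives $528, worse by 40.
Okafor's own top lot is Lot A ($125), but forcing Okafor→Lot A and reassigning the rest optimally gives only $551 — worse by 17.

Okafor receives Lot G.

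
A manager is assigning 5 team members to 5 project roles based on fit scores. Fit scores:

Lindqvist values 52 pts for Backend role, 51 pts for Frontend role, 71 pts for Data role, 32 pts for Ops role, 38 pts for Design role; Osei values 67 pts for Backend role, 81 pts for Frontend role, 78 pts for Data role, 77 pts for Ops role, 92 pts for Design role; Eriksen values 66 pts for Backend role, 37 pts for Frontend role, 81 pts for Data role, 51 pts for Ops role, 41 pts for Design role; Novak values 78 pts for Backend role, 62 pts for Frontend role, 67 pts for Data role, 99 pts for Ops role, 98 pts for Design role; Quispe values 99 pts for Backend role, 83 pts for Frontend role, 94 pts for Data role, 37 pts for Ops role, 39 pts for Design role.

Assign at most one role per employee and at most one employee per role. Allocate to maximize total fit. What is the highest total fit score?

Maximum total: 422 pts

Optimal: Lindqvist→Frontend role (51 pts), Osei→Design role (92 pts), Eriksen→Data role (81 pts), Novak→Ops role (99 pts), Quispe→Backend role (99 pts) — total 51+92+81+99+99 = 422 pts.
Column-greedy (each role in turn goes to its best remaining employee) gives 398 pts, worse by 24.
Next-best assignment: Lindqvist→Data role, Osei→Design role, Eriksen→Backend role, Novak→Ops role, Quispe→Frontend role = 411 pts.
Checked against all permutations: 422 pts is optimal.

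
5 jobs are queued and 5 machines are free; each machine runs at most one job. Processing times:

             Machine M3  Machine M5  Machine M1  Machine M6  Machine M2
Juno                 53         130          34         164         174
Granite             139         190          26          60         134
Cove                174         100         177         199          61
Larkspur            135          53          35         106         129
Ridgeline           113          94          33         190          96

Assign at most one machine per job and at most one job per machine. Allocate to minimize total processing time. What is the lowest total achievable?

Min total: 260 min

Optimal: Juno→Machine M3 (53 min), Granite→Machine M6 (60 min), Cove→Machine M2 (61 min), Larkspur→Machine M5 (53 min), Ridgeline→Machine M1 (33 min) — total 53+60+61+53+33 = 260 min.
Min-entry greedy (repeatedly take the single cheapest remaining cell) gives 383 min, worse by 123.
No other one-to-one assignment undercuts 260 min.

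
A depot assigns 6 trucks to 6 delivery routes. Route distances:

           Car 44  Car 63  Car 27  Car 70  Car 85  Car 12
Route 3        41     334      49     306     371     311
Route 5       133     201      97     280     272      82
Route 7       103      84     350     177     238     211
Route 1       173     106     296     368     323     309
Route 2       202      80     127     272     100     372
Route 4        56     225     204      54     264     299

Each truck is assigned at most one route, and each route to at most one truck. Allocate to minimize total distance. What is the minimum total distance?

Optimal: Car 44→Route 7 (103 km), Car 63→Route 1 (106 km), Car 27→Route 3 (49 km), Car 70→Route 4 (54 km), Car 85→Route 2 (100 km), Car 12→Route 5 (82 km) — total 103+106+49+54+100+82 = 494 km.
Row-greedy (each truck in turn takes its cheapest remaining route) gives 819 km, worse by 325.
Next-best assignment: Car 44→Route 1, Car 63→Route 7, Car 27→Route 3, Car 70→Route 4, Car 85→Route 2, Car 12→Route 5 = 542 km.
Swapping Car 12↔Car 44 (Car 12→Route 7 211 km, Car 44→Route 5 133 km) adds 159.

Min total: 494 km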